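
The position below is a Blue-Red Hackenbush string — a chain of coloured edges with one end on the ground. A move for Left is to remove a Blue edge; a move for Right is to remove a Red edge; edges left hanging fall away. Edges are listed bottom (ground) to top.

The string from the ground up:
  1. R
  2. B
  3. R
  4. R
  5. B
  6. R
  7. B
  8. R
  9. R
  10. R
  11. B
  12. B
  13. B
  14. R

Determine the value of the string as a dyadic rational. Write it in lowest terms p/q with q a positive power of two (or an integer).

-6883/8192

R: Left { none }, Right { 0 } -> simplest -1
RB: Left { -1 }, Right { 0 } -> simplest -1/2
RBR: Left { -1 }, Right { -1/2, 0 } -> simplest -3/4
RBRR: Left { -1 }, Right { -3/4, -1/2, 0 } -> simplest -7/8
RBRRB: Left { -1, -7/8 }, Right { -3/4, -1/2, 0 } -> simplest -13/16
RBRRBR: Left { -1, -7/8 }, Right { -13/16, -3/4, -1/2, 0 } -> simplest -27/32
RBRRBRB: Left { -1, -7/8, -27/32 }, Right { -13/16, -3/4, -1/2, 0 } -> simplest -53/64
RBRRBRBR: Left { -1, -7/8, -27/32 }, Right { -53/64, -13/16, -3/4, -1/2, 0 } -> simplest -107/128
RBRRBRBRR: Left { -1, -7/8, -27/32 }, Right { -107/128, -53/64, -13/16, -3/4, -1/2, 0 } -> simplest -215/256
RBRRBRBRRR: Left { -1, -7/8, -27/32 }, Right { -215/256, -107/128, -53/64, -13/16, -3/4, -1/2, 0 } -> simplest -431/512
RBRRBRBRRRB: Left { -1, -7/8, -27/32, -431/512 }, Right { -215/256, -107/128, -53/64, -13/16, -3/4, -1/2, 0 } -> simplest -861/1024
RBRRBRBRRRBB: Left { -1, -7/8, -27/32, -431/512, -861/1024 }, Right { -215/256, -107/128, -53/64, -13/16, -3/4, -1/2, 0 } -> simplest -1721/2048
RBRRBRBRRRBBB: Left { -1, -7/8, -27/32, -431/512, -861/1024, -1721/2048 }, Right { -215/256, -107/128, -53/64, -13/16, -3/4, -1/2, 0 } -> simplest -3441/4096
RBRRBRBRRRBBBR: Left { -1, -7/8, -27/32, -431/512, -861/1024, -1721/2048 }, Right { -3441/4096, -215/256, -107/128, -53/64, -13/16, -3/4, -1/2, 0 } -> simplest -6883/8192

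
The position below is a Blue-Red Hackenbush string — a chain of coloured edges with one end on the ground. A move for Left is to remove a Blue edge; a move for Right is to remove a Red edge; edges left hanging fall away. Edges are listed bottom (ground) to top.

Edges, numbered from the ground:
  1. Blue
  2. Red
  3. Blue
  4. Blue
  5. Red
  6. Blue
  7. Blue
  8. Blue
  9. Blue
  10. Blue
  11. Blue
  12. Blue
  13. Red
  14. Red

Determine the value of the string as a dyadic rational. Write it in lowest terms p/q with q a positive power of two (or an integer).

7161/8192

Build g(s[:k]) for k = 1..14, string s = Blue Red Blue Blue Red Blue Blue Blue Blue Blue Blue Blue Red Red.
1 of 14 · B · max L 0 · min R +∞ => 1
2 of 14 · BR · max L 0 · min R 1 => 1/2
3 of 14 · BRB · max L 1/2 · min R 1 => 3/4
4 of 14 · BRBB · max L 3/4 · min R 1 => 7/8
5 of 14 · BRBBR · max L 3/4 · min R 7/8 => 13/16
6 of 14 · BRBBRB · max L 13/16 · min R 7/8 => 27/32
7 of 14 · BRBBRBB · max L 27/32 · min R 7/8 => 55/64
8 of 14 · BRBBRBBB · max L 55/64 · min R 7/8 => 111/128
9 of 14 · BRBBRBBBB · max L 111/128 · min R 7/8 => 223/256
10 of 14 · BRBBRBBBBB · max L 223/256 · min R 7/8 => 447/512
11 of 14 · BRBBRBBBBBB · max L 447/512 · min R 7/8 => 895/1024
12 of 14 · BRBBRBBBBBBB · max L 895/1024 · min R 7/8 => 1791/2048
13 of 14 · BRBBRBBBBBBBR · max L 895/1024 · min R 1791/2048 => 3581/4096
14 of 14 · BRBBRBBBBBBBRR · max L 895/1024 · min R 3581/4096 => 7161/8192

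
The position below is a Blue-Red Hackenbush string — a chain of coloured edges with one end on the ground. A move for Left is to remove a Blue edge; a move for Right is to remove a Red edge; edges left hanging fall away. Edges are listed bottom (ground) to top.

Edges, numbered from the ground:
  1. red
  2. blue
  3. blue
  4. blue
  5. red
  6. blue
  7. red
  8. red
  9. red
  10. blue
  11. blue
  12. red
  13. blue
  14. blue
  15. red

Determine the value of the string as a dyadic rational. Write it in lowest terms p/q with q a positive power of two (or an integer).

Prefix values for red blue blue blue red blue red red red blue blue red blue blue red via {L|R} + simplicity:
val(r) = { — | 0 } — -1
val(rb) = { -1 | 0 } — -1/2
val(rbb) = { -1 -1/2 | 0 } — -1/4
val(rbbb) = { -1 -1/2 -1/4 | 0 } — -1/8
val(rbbbr) = { -1 -1/2 -1/4 | -1/8 0 } — -3/16
val(rbbbrb) = { -1 -1/2 -1/4 -3/16 | -1/8 0 } — -5/32
val(rbbbrbr) = { -1 -1/2 -1/4 -3/16 | -5/32 -1/8 0 } — -11/64
val(rbbbrbrr) = { -1 -1/2 -1/4 -3/16 | -11/64 -5/32 -1/8 0 } — -23/128
val(rbbbrbrrr) = { -1 -1/2 -1/4 -3/16 | -23/128 -11/64 -5/32 -1/8 0 } — -47/256
val(rbbbrbrrrb) = { -1 -1/2 -1/4 -3/16 -47/256 | -23/128 -11/64 -5/32 -1/8 0 } — -93/512
val(rbbbrbrrrbb) = { -1 -1/2 -1/4 -3/16 -47/256 -93/512 | -23/128 -11/64 -5/32 -1/8 0 } — -185/1024
val(rbbbrbrrrbbr) = { -1 -1/2 -1/4 -3/16 -47/256 -93/512 | -185/1024 -23/128 -11/64 -5/32 -1/8 0 } — -371/2048
val(rbbbrbrrrbbrb) = { -1 -1/2 -1/4 -3/16 -47/256 -93/512 -371/2048 | -185/1024 -23/128 -11/64 -5/32 -1/8 0 } — -741/4096
val(rbbbrbrrrbbrbb) = { -1 -1/2 -1/4 -3/16 -47/256 -93/512 -371/2048 -741/4096 | -185/1024 -23/128 -11/64 -5/32 -1/8 0 } — -1481/8192
val(rbbbrbrrrbbrbbr) = { -1 -1/2 -1/4 -3/16 -47/256 -93/512 -371/2048 -741/4096 | -1481/8192 -185/1024 -23/128 -11/64 -5/32 -1/8 0 } — -2963/16384

-2963/16384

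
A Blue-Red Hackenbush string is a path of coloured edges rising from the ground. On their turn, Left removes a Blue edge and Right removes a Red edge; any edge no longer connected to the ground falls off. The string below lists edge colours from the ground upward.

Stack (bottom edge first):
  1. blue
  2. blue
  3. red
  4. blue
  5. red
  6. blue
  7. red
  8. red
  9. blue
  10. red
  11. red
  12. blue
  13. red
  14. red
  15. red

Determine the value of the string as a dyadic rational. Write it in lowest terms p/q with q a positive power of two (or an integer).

13457/8192

v(b) = { 0 | — } -> 1
v(bb) = { 0,1 | — } -> 2
v(bbr) = { 0,1 | 2 } -> 3/2
v(bbrb) = { 0,1,3/2 | 2 } -> 7/4
v(bbrbr) = { 0,1,3/2 | 7/4,2 } -> 13/8
v(bbrbrb) = { 0,1,3/2,13/8 | 7/4,2 } -> 27/16
v(bbrbrbr) = { 0,1,3/2,13/8 | 27/16,7/4,2 } -> 53/32
v(bbrbrbrr) = { 0,1,3/2,13/8 | 53/32,27/16,7/4,2 } -> 105/64
v(bbrbrbrrb) = { 0,1,3/2,13/8,105/64 | 53/32,27/16,7/4,2 } -> 211/128
v(bbrbrbrrbr) = { 0,1,3/2,13/8,105/64 | 211/128,53/32,27/16,7/4,2 } -> 421/256
v(bbrbrbrrbrr) = { 0,1,3/2,13/8,105/64 | 421/256,211/128,53/32,27/16,7/4,2 } -> 841/512
v(bbrbrbrrbrrb) = { 0,1,3/2,13/8,105/64,841/512 | 421/256,211/128,53/32,27/16,7/4,2 } -> 1683/1024
v(bbrbrbrrbrrbr) = { 0,1,3/2,13/8,105/64,841/512 | 1683/1024,421/256,211/128,53/32,27/16,7/4,2 } -> 3365/2048
v(bbrbrbrrbrrbrr) = { 0,1,3/2,13/8,105/64,841/512 | 3365/2048,1683/1024,421/256,211/128,53/32,27/16,7/4,2 } -> 6729/4096
v(bbrbrbrrbrrbrrr) = { 0,1,3/2,13/8,105/64,841/512 | 6729/4096,3365/2048,1683/1024,421/256,211/128,53/32,27/16,7/4,2 } -> 13457/8192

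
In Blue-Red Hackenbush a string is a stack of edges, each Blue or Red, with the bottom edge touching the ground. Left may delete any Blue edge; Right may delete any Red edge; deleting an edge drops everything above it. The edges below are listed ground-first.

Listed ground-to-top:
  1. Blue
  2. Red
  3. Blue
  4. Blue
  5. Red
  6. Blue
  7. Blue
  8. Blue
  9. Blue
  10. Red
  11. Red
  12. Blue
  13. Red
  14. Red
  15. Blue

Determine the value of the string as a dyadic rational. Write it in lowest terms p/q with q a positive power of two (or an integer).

Prefix values for Blue Red Blue Blue Red Blue Blue Blue Blue Red Red Blue Red Red Blue via {L|R} + simplicity:
step 1: add Blue to get B; options L={ 0 } R={ ∅ } → 1
step 2: add Red to get BR; options L={ 0 } R={ 1 } → 1/2
step 3: add Blue to get BRB; options L={ 0,1/2 } R={ 1 } → 3/4
step 4: add Blue to get BRBB; options L={ 0,1/2,3/4 } R={ 1 } → 7/8
step 5: add Red to get BRBBR; options L={ 0,1/2,3/4 } R={ 7/8,1 } → 13/16
step 6: add Blue to get BRBBRB; options L={ 0,1/2,3/4,13/16 } R={ 7/8,1 } → 27/32
step 7: add Blue to get BRBBRBB; options L={ 0,1/2,3/4,13/16,27/32 } R={ 7/8,1 } → 55/64
step 8: add Blue to get BRBBRBBB; options L={ 0,1/2,3/4,13/16,27/32,55/64 } R={ 7/8,1 } → 111/128
step 9: add Blue to get BRBBRBBBB; options L={ 0,1/2,3/4,13/16,27/32,55/64,111/128 } R={ 7/8,1 } → 223/256
step 10: add Red to get BRBBRBBBBR; options L={ 0,1/2,3/4,13/16,27/32,55/64,111/128 } R={ 223/256,7/8,1 } → 445/512
step 11: add Red to get BRBBRBBBBRR; options L={ 0,1/2,3/4,13/16,27/32,55/64,111/128 } R={ 445/512,223/256,7/8,1 } → 889/1024
step 12: add Blue to get BRBBRBBBBRRB; options L={ 0,1/2,3/4,13/16,27/32,55/64,111/128,889/1024 } R={ 445/512,223/256,7/8,1 } → 1779/2048
step 13: add Red to get BRBBRBBBBRRBR; options L={ 0,1/2,3/4,13/16,27/32,55/64,111/128,889/1024 } R={ 1779/2048,445/512,223/256,7/8,1 } → 3557/4096
step 14: add Red to get BRBBRBBBBRRBRR; options L={ 0,1/2,3/4,13/16,27/32,55/64,111/128,889/1024 } R={ 3557/4096,1779/2048,445/512,223/256,7/8,1 } → 7113/8192
step 15: add Blue to get BRBBRBBBBRRBRRB; options L={ 0,1/2,3/4,13/16,27/32,55/64,111/128,889/1024,7113/8192 } R={ 3557/4096,1779/2048,445/512,223/256,7/8,1 } → 14227/16384

14227/16384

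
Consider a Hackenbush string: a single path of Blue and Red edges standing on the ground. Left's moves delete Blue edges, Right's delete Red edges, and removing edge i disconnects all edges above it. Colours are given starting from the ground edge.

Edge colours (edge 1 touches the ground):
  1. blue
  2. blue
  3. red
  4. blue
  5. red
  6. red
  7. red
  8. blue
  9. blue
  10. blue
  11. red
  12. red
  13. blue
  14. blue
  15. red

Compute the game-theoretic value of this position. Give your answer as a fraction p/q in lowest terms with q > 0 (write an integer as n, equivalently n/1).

12749/8192

b: Left { 0 }, Right { · } ⇒ simplest 1
bb: Left { 0, 1 }, Right { · } ⇒ simplest 2
bbr: Left { 0, 1 }, Right { 2 } ⇒ simplest 3/2
bbrb: Left { 0, 1, 3/2 }, Right { 2 } ⇒ simplest 7/4
bbrbr: Left { 0, 1, 3/2 }, Right { 7/4, 2 } ⇒ simplest 13/8
bbrbrr: Left { 0, 1, 3/2 }, Right { 13/8, 7/4, 2 } ⇒ simplest 25/16
bbrbrrr: Left { 0, 1, 3/2 }, Right { 25/16, 13/8, 7/4, 2 } ⇒ simplest 49/32
bbrbrrrb: Left { 0, 1, 3/2, 49/32 }, Right { 25/16, 13/8, 7/4, 2 } ⇒ simplest 99/64
bbrbrrrbb: Left { 0, 1, 3/2, 49/32, 99/64 }, Right { 25/16, 13/8, 7/4, 2 } ⇒ simplest 199/128
bbrbrrrbbb: Left { 0, 1, 3/2, 49/32, 99/64, 199/128 }, Right { 25/16, 13/8, 7/4, 2 } ⇒ simplest 399/256
bbrbrrrbbbr: Left { 0, 1, 3/2, 49/32, 99/64, 199/128 }, Right { 399/256, 25/16, 13/8, 7/4, 2 } ⇒ simplest 797/512
bbrbrrrbbbrr: Left { 0, 1, 3/2, 49/32, 99/64, 199/128 }, Right { 797/512, 399/256, 25/16, 13/8, 7/4, 2 } ⇒ simplest 1593/1024
bbrbrrrbbbrrb: Left { 0, 1, 3/2, 49/32, 99/64, 199/128, 1593/1024 }, Right { 797/512, 399/256, 25/16, 13/8, 7/4, 2 } ⇒ simplest 3187/2048
bbrbrrrbbbrrbb: Left { 0, 1, 3/2, 49/32, 99/64, 199/128, 1593/1024, 3187/2048 }, Right { 797/512, 399/256, 25/16, 13/8, 7/4, 2 } ⇒ simplest 6375/4096
bbrbrrrbbbrrbbr: Left { 0, 1, 3/2, 49/32, 99/64, 199/128, 1593/1024, 3187/2048 }, Right { 6375/4096, 797/512, 399/256, 25/16, 13/8, 7/4, 2 } ⇒ simplest 12749/8192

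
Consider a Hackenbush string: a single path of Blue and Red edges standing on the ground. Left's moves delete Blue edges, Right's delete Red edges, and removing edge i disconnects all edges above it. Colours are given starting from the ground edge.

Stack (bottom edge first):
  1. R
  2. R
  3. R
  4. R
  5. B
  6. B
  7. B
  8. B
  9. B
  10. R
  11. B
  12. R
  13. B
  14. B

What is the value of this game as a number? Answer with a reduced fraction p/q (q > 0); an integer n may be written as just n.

R: Left { none }, Right { 0 } => simplest -1
RR: Left { none }, Right { -1,0 } => simplest -2
RRR: Left { none }, Right { -2,-1,0 } => simplest -3
RRRR: Left { none }, Right { -3,-2,-1,0 } => simplest -4
RRRRB: Left { -4 }, Right { -3,-2,-1,0 } => simplest -7/2
RRRRBB: Left { -4,-7/2 }, Right { -3,-2,-1,0 } => simplest -13/4
RRRRBBB: Left { -4,-7/2,-13/4 }, Right { -3,-2,-1,0 } => simplest -25/8
RRRRBBBB: Left { -4,-7/2,-13/4,-25/8 }, Right { -3,-2,-1,0 } => simplest -49/16
RRRRBBBBB: Left { -4,-7/2,-13/4,-25/8,-49/16 }, Right { -3,-2,-1,0 } => simplest -97/32
RRRRBBBBBR: Left { -4,-7/2,-13/4,-25/8,-49/16 }, Right { -97/32,-3,-2,-1,0 } => simplest -195/64
RRRRBBBBBRB: Left { -4,-7/2,-13/4,-25/8,-49/16,-195/64 }, Right { -97/32,-3,-2,-1,0 } => simplest -389/128
RRRRBBBBBRBR: Left { -4,-7/2,-13/4,-25/8,-49/16,-195/64 }, Right { -389/128,-97/32,-3,-2,-1,0 } => simplest -779/256
RRRRBBBBBRBRB: Left { -4,-7/2,-13/4,-25/8,-49/16,-195/64,-779/256 }, Right { -389/128,-97/32,-3,-2,-1,0 } => simplest -1557/512
RRRRBBBBBRBRBB: Left { -4,-7/2,-13/4,-25/8,-49/16,-195/64,-779/256,-1557/512 }, Right { -389/128,-97/32,-3,-2,-1,0 } => simplest -3113/1024

-3113/1024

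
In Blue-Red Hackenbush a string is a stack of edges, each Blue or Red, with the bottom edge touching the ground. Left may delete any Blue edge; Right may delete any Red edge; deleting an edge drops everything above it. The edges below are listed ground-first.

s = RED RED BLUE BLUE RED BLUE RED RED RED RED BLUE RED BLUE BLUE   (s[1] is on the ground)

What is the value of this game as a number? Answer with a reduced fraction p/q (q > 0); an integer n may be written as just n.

-5609/4096

Build v(s[:k]) for k = 1..14, string s = RED RED BLUE BLUE RED BLUE RED RED RED RED BLUE RED BLUE BLUE.
step 1: add RED to get R; options L={ none } R={ 0 } → -1
step 2: add RED to get RR; options L={ none } R={ -1 0 } → -2
step 3: add BLUE to get RRB; options L={ -2 } R={ -1 0 } → -3/2
step 4: add BLUE to get RRBB; options L={ -2 -3/2 } R={ -1 0 } → -5/4
step 5: add RED to get RRBBR; options L={ -2 -3/2 } R={ -5/4 -1 0 } → -11/8
step 6: add BLUE to get RRBBRB; options L={ -2 -3/2 -11/8 } R={ -5/4 -1 0 } → -21/16
step 7: add RED to get RRBBRBR; options L={ -2 -3/2 -11/8 } R={ -21/16 -5/4 -1 0 } → -43/32
step 8: add RED to get RRBBRBRR; options L={ -2 -3/2 -11/8 } R={ -43/32 -21/16 -5/4 -1 0 } → -87/64
step 9: add RED to get RRBBRBRRR; options L={ -2 -3/2 -11/8 } R={ -87/64 -43/32 -21/16 -5/4 -1 0 } → -175/128
step 10: add RED to get RRBBRBRRRR; options L={ -2 -3/2 -11/8 } R={ -175/128 -87/64 -43/32 -21/16 -5/4 -1 0 } → -351/256
step 11: add BLUE to get RRBBRBRRRRB; options L={ -2 -3/2 -11/8 -351/256 } R={ -175/128 -87/64 -43/32 -21/16 -5/4 -1 0 } → -701/512
step 12: add RED to get RRBBRBRRRRBR; options L={ -2 -3/2 -11/8 -351/256 } R={ -701/512 -175/128 -87/64 -43/32 -21/16 -5/4 -1 0 } → -1403/1024
step 13: add BLUE to get RRBBRBRRRRBRB; options L={ -2 -3/2 -11/8 -351/256 -1403/1024 } R={ -701/512 -175/128 -87/64 -43/32 -21/16 -5/4 -1 0 } → -2805/2048
step 14: add BLUE to get RRBBRBRRRRBRBB; options L={ -2 -3/2 -11/8 -351/256 -1403/1024 -2805/2048 } R={ -701/512 -175/128 -87/64 -43/32 -21/16 -5/4 -1 0 } → -5609/4096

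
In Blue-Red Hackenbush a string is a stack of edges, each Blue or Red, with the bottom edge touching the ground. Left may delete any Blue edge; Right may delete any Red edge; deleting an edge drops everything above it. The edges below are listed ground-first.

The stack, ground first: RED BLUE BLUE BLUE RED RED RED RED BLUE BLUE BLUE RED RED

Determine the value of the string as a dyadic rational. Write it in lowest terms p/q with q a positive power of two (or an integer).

g(R) = { (no moves) | 0 } → -1
g(RB) = { -1 | 0 } → -1/2
g(RBB) = { -1 -1/2 | 0 } → -1/4
g(RBBB) = { -1 -1/2 -1/4 | 0 } → -1/8
g(RBBBR) = { -1 -1/2 -1/4 | -1/8 0 } → -3/16
g(RBBBRR) = { -1 -1/2 -1/4 | -3/16 -1/8 0 } → -7/32
g(RBBBRRR) = { -1 -1/2 -1/4 | -7/32 -3/16 -1/8 0 } → -15/64
g(RBBBRRRR) = { -1 -1/2 -1/4 | -15/64 -7/32 -3/16 -1/8 0 } → -31/128
g(RBBBRRRRB) = { -1 -1/2 -1/4 -31/128 | -15/64 -7/32 -3/16 -1/8 0 } → -61/256
g(RBBBRRRRBB) = { -1 -1/2 -1/4 -31/128 -61/256 | -15/64 -7/32 -3/16 -1/8 0 } → -121/512
g(RBBBRRRRBBB) = { -1 -1/2 -1/4 -31/128 -61/256 -121/512 | -15/64 -7/32 -3/16 -1/8 0 } → -241/1024
g(RBBBRRRRBBBR) = { -1 -1/2 -1/4 -31/128 -61/256 -121/512 | -241/1024 -15/64 -7/32 -3/16 -1/8 0 } → -483/2048
g(RBBBRRRRBBBRR) = { -1 -1/2 -1/4 -31/128 -61/256 -121/512 | -483/2048 -241/1024 -15/64 -7/32 -3/16 -1/8 0 } → -967/4096

-967/4096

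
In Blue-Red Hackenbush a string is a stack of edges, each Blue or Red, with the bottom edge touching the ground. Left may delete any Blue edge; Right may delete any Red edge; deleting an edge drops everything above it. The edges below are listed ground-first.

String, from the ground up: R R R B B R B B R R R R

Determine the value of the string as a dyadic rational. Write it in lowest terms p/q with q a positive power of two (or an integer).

Build g(s[:k]) for k = 1..12, string s = R R R B B R B B R R R R.
step 1: add R to get R; options L={ (no moves) } R={ 0 } gives -1
step 2: add R to get RR; options L={ (no moves) } R={ -1 0 } gives -2
step 3: add R to get RRR; options L={ (no moves) } R={ -2 -1 0 } gives -3
step 4: add B to get RRRB; options L={ -3 } R={ -2 -1 0 } gives -5/2
step 5: add B to get RRRBB; options L={ -3 -5/2 } R={ -2 -1 0 } gives -9/4
step 6: add R to get RRRBBR; options L={ -3 -5/2 } R={ -9/4 -2 -1 0 } gives -19/8
step 7: add B to get RRRBBRB; options L={ -3 -5/2 -19/8 } R={ -9/4 -2 -1 0 } gives -37/16
step 8: add B to get RRRBBRBB; options L={ -3 -5/2 -19/8 -37/16 } R={ -9/4 -2 -1 0 } gives -73/32
step 9: add R to get RRRBBRBBR; options L={ -3 -5/2 -19/8 -37/16 } R={ -73/32 -9/4 -2 -1 0 } gives -147/64
step 10: add R to get RRRBBRBBRR; options L={ -3 -5/2 -19/8 -37/16 } R={ -147/64 -73/32 -9/4 -2 -1 0 } gives -295/128
step 11: add R to get RRRBBRBBRRR; options L={ -3 -5/2 -19/8 -37/16 } R={ -295/128 -147/64 -73/32 -9/4 -2 -1 0 } gives -591/256
step 12: add R to get RRRBBRBBRRRR; options L={ -3 -5/2 -19/8 -37/16 } R={ -591/256 -295/128 -147/64 -73/32 -9/4 -2 -1 0 } gives -1183/512

-1183/512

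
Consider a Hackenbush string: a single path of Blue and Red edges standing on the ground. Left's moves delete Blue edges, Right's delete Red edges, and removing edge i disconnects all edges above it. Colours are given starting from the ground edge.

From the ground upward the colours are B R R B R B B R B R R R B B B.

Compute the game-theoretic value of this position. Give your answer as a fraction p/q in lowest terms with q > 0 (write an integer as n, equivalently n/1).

5775/16384

val(B) = { 0 | none } = 1
val(BR) = { 0 | 1 } = 1/2
val(BRR) = { 0 | 1/2 1 } = 1/4
val(BRRB) = { 0 1/4 | 1/2 1 } = 3/8
val(BRRBR) = { 0 1/4 | 3/8 1/2 1 } = 5/16
val(BRRBRB) = { 0 1/4 5/16 | 3/8 1/2 1 } = 11/32
val(BRRBRBB) = { 0 1/4 5/16 11/32 | 3/8 1/2 1 } = 23/64
val(BRRBRBBR) = { 0 1/4 5/16 11/32 | 23/64 3/8 1/2 1 } = 45/128
val(BRRBRBBRB) = { 0 1/4 5/16 11/32 45/128 | 23/64 3/8 1/2 1 } = 91/256
val(BRRBRBBRBR) = { 0 1/4 5/16 11/32 45/128 | 91/256 23/64 3/8 1/2 1 } = 181/512
val(BRRBRBBRBRR) = { 0 1/4 5/16 11/32 45/128 | 181/512 91/256 23/64 3/8 1/2 1 } = 361/1024
val(BRRBRBBRBRRR) = { 0 1/4 5/16 11/32 45/128 | 361/1024 181/512 91/256 23/64 3/8 1/2 1 } = 721/2048
val(BRRBRBBRBRRRB) = { 0 1/4 5/16 11/32 45/128 721/2048 | 361/1024 181/512 91/256 23/64 3/8 1/2 1 } = 1443/4096
val(BRRBRBBRBRRRBB) = { 0 1/4 5/16 11/32 45/128 721/2048 1443/4096 | 361/1024 181/512 91/256 23/64 3/8 1/2 1 } = 2887/8192
val(BRRBRBBRBRRRBBB) = { 0 1/4 5/16 11/32 45/128 721/2048 1443/4096 2887/8192 | 361/1024 181/512 91/256 23/64 3/8 1/2 1 } = 5775/16384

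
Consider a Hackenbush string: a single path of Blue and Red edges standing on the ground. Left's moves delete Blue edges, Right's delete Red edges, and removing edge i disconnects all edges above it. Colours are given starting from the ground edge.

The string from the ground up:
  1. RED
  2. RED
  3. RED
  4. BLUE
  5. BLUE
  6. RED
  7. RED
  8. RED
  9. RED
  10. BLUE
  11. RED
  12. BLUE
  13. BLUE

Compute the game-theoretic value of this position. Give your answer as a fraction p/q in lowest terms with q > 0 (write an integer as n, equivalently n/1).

Prefix values for RED RED RED BLUE BLUE RED RED RED RED BLUE RED BLUE BLUE via {L|R} + simplicity:
step 1: add RED to get R; options L={  } R={ 0 } => -1
step 2: add RED to get RR; options L={  } R={ -1,0 } => -2
step 3: add RED to get RRR; options L={  } R={ -2,-1,0 } => -3
step 4: add BLUE to get RRRB; options L={ -3 } R={ -2,-1,0 } => -5/2
step 5: add BLUE to get RRRBB; options L={ -3,-5/2 } R={ -2,-1,0 } => -9/4
step 6: add RED to get RRRBBR; options L={ -3,-5/2 } R={ -9/4,-2,-1,0 } => -19/8
step 7: add RED to get RRRBBRR; options L={ -3,-5/2 } R={ -19/8,-9/4,-2,-1,0 } => -39/16
step 8: add RED to get RRRBBRRR; options L={ -3,-5/2 } R={ -39/16,-19/8,-9/4,-2,-1,0 } => -79/32
step 9: add RED to get RRRBBRRRR; options L={ -3,-5/2 } R={ -79/32,-39/16,-19/8,-9/4,-2,-1,0 } => -159/64
step 10: add BLUE to get RRRBBRRRRB; options L={ -3,-5/2,-159/64 } R={ -79/32,-39/16,-19/8,-9/4,-2,-1,0 } => -317/128
step 11: add RED to get RRRBBRRRRBR; options L={ -3,-5/2,-159/64 } R={ -317/128,-79/32,-39/16,-19/8,-9/4,-2,-1,0 } => -635/256
step 12: add BLUE to get RRRBBRRRRBRB; options L={ -3,-5/2,-159/64,-635/256 } R={ -317/128,-79/32,-39/16,-19/8,-9/4,-2,-1,0 } => -1269/512
step 13: add BLUE to get RRRBBRRRRBRBB; options L={ -3,-5/2,-159/64,-635/256,-1269/512 } R={ -317/128,-79/32,-39/16,-19/8,-9/4,-2,-1,0 } => -2537/1024

-2537/1024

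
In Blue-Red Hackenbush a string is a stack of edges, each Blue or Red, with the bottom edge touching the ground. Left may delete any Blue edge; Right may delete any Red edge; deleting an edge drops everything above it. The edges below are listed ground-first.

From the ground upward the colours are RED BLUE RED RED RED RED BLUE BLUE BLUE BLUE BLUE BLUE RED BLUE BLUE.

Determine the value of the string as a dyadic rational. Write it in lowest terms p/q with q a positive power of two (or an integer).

1 of 15 · R · max L −∞ · min R 0 → -1
2 of 15 · RB · max L -1 · min R 0 → -1/2
3 of 15 · RBR · max L -1 · min R -1/2 → -3/4
4 of 15 · RBRR · max L -1 · min R -3/4 → -7/8
5 of 15 · RBRRR · max L -1 · min R -7/8 → -15/16
6 of 15 · RBRRRR · max L -1 · min R -15/16 → -31/32
7 of 15 · RBRRRRB · max L -31/32 · min R -15/16 → -61/64
8 of 15 · RBRRRRBB · max L -61/64 · min R -15/16 → -121/128
9 of 15 · RBRRRRBBB · max L -121/128 · min R -15/16 → -241/256
10 of 15 · RBRRRRBBBB · max L -241/256 · min R -15/16 → -481/512
11 of 15 · RBRRRRBBBBB · max L -481/512 · min R -15/16 → -961/1024
12 of 15 · RBRRRRBBBBBB · max L -961/1024 · min R -15/16 → -1921/2048
13 of 15 · RBRRRRBBBBBBR · max L -961/1024 · min R -1921/2048 → -3843/4096
14 of 15 · RBRRRRBBBBBBRB · max L -3843/4096 · min R -1921/2048 → -7685/8192
15 of 15 · RBRRRRBBBBBBRBB · max L -7685/8192 · min R -1921/2048 → -15369/16384

-15369/16384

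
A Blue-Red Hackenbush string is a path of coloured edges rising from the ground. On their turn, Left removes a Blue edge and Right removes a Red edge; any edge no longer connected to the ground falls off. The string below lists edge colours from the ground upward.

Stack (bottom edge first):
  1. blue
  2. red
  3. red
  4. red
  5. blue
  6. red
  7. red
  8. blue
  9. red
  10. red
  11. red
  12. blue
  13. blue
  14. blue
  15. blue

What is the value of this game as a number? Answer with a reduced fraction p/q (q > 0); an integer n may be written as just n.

Build value(s[:k]) for k = 1..15, string s = blue red red red blue red red blue red red red blue blue blue blue.
1 of 15 · b · max L 0 · min R +∞ so 1
2 of 15 · br · max L 0 · min R 1 so 1/2
3 of 15 · brr · max L 0 · min R 1/2 so 1/4
4 of 15 · brrr · max L 0 · min R 1/4 so 1/8
5 of 15 · brrrb · max L 1/8 · min R 1/4 so 3/16
6 of 15 · brrrbr · max L 1/8 · min R 3/16 so 5/32
7 of 15 · brrrbrr · max L 1/8 · min R 5/32 so 9/64
8 of 15 · brrrbrrb · max L 9/64 · min R 5/32 so 19/128
9 of 15 · brrrbrrbr · max L 9/64 · min R 19/128 so 37/256
10 of 15 · brrrbrrbrr · max L 9/64 · min R 37/256 so 73/512
11 of 15 · brrrbrrbrrr · max L 9/64 · min R 73/512 so 145/1024
12 of 15 · brrrbrrbrrrb · max L 145/1024 · min R 73/512 so 291/2048
13 of 15 · brrrbrrbrrrbb · max L 291/2048 · min R 73/512 so 583/4096
14 of 15 · brrrbrrbrrrbbb · max L 583/4096 · min R 73/512 so 1167/8192
15 of 15 · brrrbrrbrrrbbbb · max L 1167/8192 · min R 73/512 so 2335/16384

2335/16384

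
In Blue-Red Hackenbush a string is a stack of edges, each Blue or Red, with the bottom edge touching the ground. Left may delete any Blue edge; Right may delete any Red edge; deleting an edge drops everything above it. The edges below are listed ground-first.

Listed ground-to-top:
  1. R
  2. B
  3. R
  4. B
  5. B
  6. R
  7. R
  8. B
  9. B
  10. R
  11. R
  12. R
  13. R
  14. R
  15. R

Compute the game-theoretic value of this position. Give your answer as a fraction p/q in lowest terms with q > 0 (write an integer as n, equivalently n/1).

-9855/16384

Prefix values for R B R B B R R B B R R R R R R via {L|R} + simplicity:
v(R) = { none | 0 } => -1
v(RB) = { -1 | 0 } => -1/2
v(RBR) = { -1 | -1/2; 0 } => -3/4
v(RBRB) = { -1; -3/4 | -1/2; 0 } => -5/8
v(RBRBB) = { -1; -3/4; -5/8 | -1/2; 0 } => -9/16
v(RBRBBR) = { -1; -3/4; -5/8 | -9/16; -1/2; 0 } => -19/32
v(RBRBBRR) = { -1; -3/4; -5/8 | -19/32; -9/16; -1/2; 0 } => -39/64
v(RBRBBRRB) = { -1; -3/4; -5/8; -39/64 | -19/32; -9/16; -1/2; 0 } => -77/128
v(RBRBBRRBB) = { -1; -3/4; -5/8; -39/64; -77/128 | -19/32; -9/16; -1/2; 0 } => -153/256
v(RBRBBRRBBR) = { -1; -3/4; -5/8; -39/64; -77/128 | -153/256; -19/32; -9/16; -1/2; 0 } => -307/512
v(RBRBBRRBBRR) = { -1; -3/4; -5/8; -39/64; -77/128 | -307/512; -153/256; -19/32; -9/16; -1/2; 0 } => -615/1024
v(RBRBBRRBBRRR) = { -1; -3/4; -5/8; -39/64; -77/128 | -615/1024; -307/512; -153/256; -19/32; -9/16; -1/2; 0 } => -1231/2048
v(RBRBBRRBBRRRR) = { -1; -3/4; -5/8; -39/64; -77/128 | -1231/2048; -615/1024; -307/512; -153/256; -19/32; -9/16; -1/2; 0 } => -2463/4096
v(RBRBBRRBBRRRRR) = { -1; -3/4; -5/8; -39/64; -77/128 | -2463/4096; -1231/2048; -615/1024; -307/512; -153/256; -19/32; -9/16; -1/2; 0 } => -4927/8192
v(RBRBBRRBBRRRRRR) = { -1; -3/4; -5/8; -39/64; -77/128 | -4927/8192; -2463/4096; -1231/2048; -615/1024; -307/512; -153/256; -19/32; -9/16; -1/2; 0 } => -9855/16384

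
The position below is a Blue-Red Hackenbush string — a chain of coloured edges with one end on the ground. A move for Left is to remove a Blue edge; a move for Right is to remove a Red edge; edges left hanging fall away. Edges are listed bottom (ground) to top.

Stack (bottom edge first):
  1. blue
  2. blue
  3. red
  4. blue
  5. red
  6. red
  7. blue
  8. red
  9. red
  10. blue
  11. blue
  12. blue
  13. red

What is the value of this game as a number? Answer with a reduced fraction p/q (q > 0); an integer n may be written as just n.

b: Left { 0 }, Right { ∅ } ⇒ simplest 1
bb: Left { 0; 1 }, Right { ∅ } ⇒ simplest 2
bbr: Left { 0; 1 }, Right { 2 } ⇒ simplest 3/2
bbrb: Left { 0; 1; 3/2 }, Right { 2 } ⇒ simplest 7/4
bbrbr: Left { 0; 1; 3/2 }, Right { 7/4; 2 } ⇒ simplest 13/8
bbrbrr: Left { 0; 1; 3/2 }, Right { 13/8; 7/4; 2 } ⇒ simplest 25/16
bbrbrrb: Left { 0; 1; 3/2; 25/16 }, Right { 13/8; 7/4; 2 } ⇒ simplest 51/32
bbrbrrbr: Left { 0; 1; 3/2; 25/16 }, Right { 51/32; 13/8; 7/4; 2 } ⇒ simplest 101/64
bbrbrrbrr: Left { 0; 1; 3/2; 25/16 }, Right { 101/64; 51/32; 13/8; 7/4; 2 } ⇒ simplest 201/128
bbrbrrbrrb: Left { 0; 1; 3/2; 25/16; 201/128 }, Right { 101/64; 51/32; 13/8; 7/4; 2 } ⇒ simplest 403/256
bbrbrrbrrbb: Left { 0; 1; 3/2; 25/16; 201/128; 403/256 }, Right { 101/64; 51/32; 13/8; 7/4; 2 } ⇒ simplest 807/512
bbrbrrbrrbbb: Left { 0; 1; 3/2; 25/16; 201/128; 403/256; 807/512 }, Right { 101/64; 51/32; 13/8; 7/4; 2 } ⇒ simplest 1615/1024
bbrbrrbrrbbbr: Left { 0; 1; 3/2; 25/16; 201/128; 403/256; 807/512 }, Right { 1615/1024; 101/64; 51/32; 13/8; 7/4; 2 } ⇒ simplest 3229/2048

3229/2048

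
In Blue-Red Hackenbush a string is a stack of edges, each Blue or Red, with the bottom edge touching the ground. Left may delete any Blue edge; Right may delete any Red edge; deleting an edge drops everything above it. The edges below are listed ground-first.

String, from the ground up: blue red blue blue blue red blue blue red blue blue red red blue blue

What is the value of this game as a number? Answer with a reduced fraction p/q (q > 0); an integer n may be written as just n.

Recurse on prefixes of the 15-edge string blue red blue blue blue red blue blue red blue blue red red blue blue:
step 1: add blue to get b; options L={ 0 } R={  } so 1
step 2: add red to get br; options L={ 0 } R={ 1 } so 1/2
step 3: add blue to get brb; options L={ 0 1/2 } R={ 1 } so 3/4
step 4: add blue to get brbb; options L={ 0 1/2 3/4 } R={ 1 } so 7/8
step 5: add blue to get brbbb; options L={ 0 1/2 3/4 7/8 } R={ 1 } so 15/16
step 6: add red to get brbbbr; options L={ 0 1/2 3/4 7/8 } R={ 15/16 1 } so 29/32
step 7: add blue to get brbbbrb; options L={ 0 1/2 3/4 7/8 29/32 } R={ 15/16 1 } so 59/64
step 8: add blue to get brbbbrbb; options L={ 0 1/2 3/4 7/8 29/32 59/64 } R={ 15/16 1 } so 119/128
step 9: add red to get brbbbrbbr; options L={ 0 1/2 3/4 7/8 29/32 59/64 } R={ 119/128 15/16 1 } so 237/256
step 10: add blue to get brbbbrbbrb; options L={ 0 1/2 3/4 7/8 29/32 59/64 237/256 } R={ 119/128 15/16 1 } so 475/512
step 11: add blue to get brbbbrbbrbb; options L={ 0 1/2 3/4 7/8 29/32 59/64 237/256 475/512 } R={ 119/128 15/16 1 } so 951/1024
step 12: add red to get brbbbrbbrbbr; options L={ 0 1/2 3/4 7/8 29/32 59/64 237/256 475/512 } R={ 951/1024 119/128 15/16 1 } so 1901/2048
step 13: add red to get brbbbrbbrbbrr; options L={ 0 1/2 3/4 7/8 29/32 59/64 237/256 475/512 } R={ 1901/2048 951/1024 119/128 15/16 1 } so 3801/4096
step 14: add blue to get brbbbrbbrbbrrb; options L={ 0 1/2 3/4 7/8 29/32 59/64 237/256 475/512 3801/4096 } R={ 1901/2048 951/1024 119/128 15/16 1 } so 7603/8192
step 15: add blue to get brbbbrbbrbbrrbb; options L={ 0 1/2 3/4 7/8 29/32 59/64 237/256 475/512 3801/4096 7603/8192 } R={ 1901/2048 951/1024 119/128 15/16 1 } so 15207/16384

15207/16384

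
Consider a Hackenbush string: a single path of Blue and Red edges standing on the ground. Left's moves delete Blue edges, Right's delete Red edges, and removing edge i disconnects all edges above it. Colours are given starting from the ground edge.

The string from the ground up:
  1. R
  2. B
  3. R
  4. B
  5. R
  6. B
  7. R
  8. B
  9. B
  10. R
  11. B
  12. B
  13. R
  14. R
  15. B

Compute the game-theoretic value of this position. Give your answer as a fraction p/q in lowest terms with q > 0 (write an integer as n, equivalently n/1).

Build value(s[:k]) for k = 1..15, string s = R B R B R B R B B R B B R R B.
step 1: add R to get R; options L={ ∅ } R={ 0 } → -1
step 2: add B to get RB; options L={ -1 } R={ 0 } → -1/2
step 3: add R to get RBR; options L={ -1 } R={ -1/2, 0 } → -3/4
step 4: add B to get RBRB; options L={ -1, -3/4 } R={ -1/2, 0 } → -5/8
step 5: add R to get RBRBR; options L={ -1, -3/4 } R={ -5/8, -1/2, 0 } → -11/16
step 6: add B to get RBRBRB; options L={ -1, -3/4, -11/16 } R={ -5/8, -1/2, 0 } → -21/32
step 7: add R to get RBRBRBR; options L={ -1, -3/4, -11/16 } R={ -21/32, -5/8, -1/2, 0 } → -43/64
step 8: add B to get RBRBRBRB; options L={ -1, -3/4, -11/16, -43/64 } R={ -21/32, -5/8, -1/2, 0 } → -85/128
step 9: add B to get RBRBRBRBB; options L={ -1, -3/4, -11/16, -43/64, -85/128 } R={ -21/32, -5/8, -1/2, 0 } → -169/256
step 10: add R to get RBRBRBRBBR; options L={ -1, -3/4, -11/16, -43/64, -85/128 } R={ -169/256, -21/32, -5/8, -1/2, 0 } → -339/512
step 11: add B to get RBRBRBRBBRB; options L={ -1, -3/4, -11/16, -43/64, -85/128, -339/512 } R={ -169/256, -21/32, -5/8, -1/2, 0 } → -677/1024
step 12: add B to get RBRBRBRBBRBB; options L={ -1, -3/4, -11/16, -43/64, -85/128, -339/512, -677/1024 } R={ -169/256, -21/32, -5/8, -1/2, 0 } → -1353/2048
step 13: add R to get RBRBRBRBBRBBR; options L={ -1, -3/4, -11/16, -43/64, -85/128, -339/512, -677/1024 } R={ -1353/2048, -169/256, -21/32, -5/8, -1/2, 0 } → -2707/4096
step 14: add R to get RBRBRBRBBRBBRR; options L={ -1, -3/4, -11/16, -43/64, -85/128, -339/512, -677/1024 } R={ -2707/4096, -1353/2048, -169/256, -21/32, -5/8, -1/2, 0 } → -5415/8192
step 15: add B to get RBRBRBRBBRBBRRB; options L={ -1, -3/4, -11/16, -43/64, -85/128, -339/512, -677/1024, -5415/8192 } R={ -2707/4096, -1353/2048, -169/256, -21/32, -5/8, -1/2, 0 } → -10829/16384

-10829/16384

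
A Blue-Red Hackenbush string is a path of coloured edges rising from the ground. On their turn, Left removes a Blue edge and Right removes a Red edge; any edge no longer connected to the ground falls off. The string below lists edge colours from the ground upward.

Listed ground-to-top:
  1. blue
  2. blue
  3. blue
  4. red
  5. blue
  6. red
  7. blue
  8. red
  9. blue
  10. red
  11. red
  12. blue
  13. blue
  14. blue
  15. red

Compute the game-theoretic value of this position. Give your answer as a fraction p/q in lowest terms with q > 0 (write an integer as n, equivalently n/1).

b: Left { 0 }, Right { (no moves) } → simplest 1
bb: Left { 0 1 }, Right { (no moves) } → simplest 2
bbb: Left { 0 1 2 }, Right { (no moves) } → simplest 3
bbbr: Left { 0 1 2 }, Right { 3 } → simplest 5/2
bbbrb: Left { 0 1 2 5/2 }, Right { 3 } → simplest 11/4
bbbrbr: Left { 0 1 2 5/2 }, Right { 11/4 3 } → simplest 21/8
bbbrbrb: Left { 0 1 2 5/2 21/8 }, Right { 11/4 3 } → simplest 43/16
bbbrbrbr: Left { 0 1 2 5/2 21/8 }, Right { 43/16 11/4 3 } → simplest 85/32
bbbrbrbrb: Left { 0 1 2 5/2 21/8 85/32 }, Right { 43/16 11/4 3 } → simplest 171/64
bbbrbrbrbr: Left { 0 1 2 5/2 21/8 85/32 }, Right { 171/64 43/16 11/4 3 } → simplest 341/128
bbbrbrbrbrr: Left { 0 1 2 5/2 21/8 85/32 }, Right { 341/128 171/64 43/16 11/4 3 } → simplest 681/256
bbbrbrbrbrrb: Left { 0 1 2 5/2 21/8 85/32 681/256 }, Right { 341/128 171/64 43/16 11/4 3 } → simplest 1363/512
bbbrbrbrbrrbb: Left { 0 1 2 5/2 21/8 85/32 681/256 1363/512 }, Right { 341/128 171/64 43/16 11/4 3 } → simplest 2727/1024
bbbrbrbrbrrbbb: Left { 0 1 2 5/2 21/8 85/32 681/256 1363/512 2727/1024 }, Right { 341/128 171/64 43/16 11/4 3 } → simplest 5455/2048
bbbrbrbrbrrbbbr: Left { 0 1 2 5/2 21/8 85/32 681/256 1363/512 2727/1024 }, Right { 5455/2048 341/128 171/64 43/16 11/4 3 } → simplest 10909/4096

10909/4096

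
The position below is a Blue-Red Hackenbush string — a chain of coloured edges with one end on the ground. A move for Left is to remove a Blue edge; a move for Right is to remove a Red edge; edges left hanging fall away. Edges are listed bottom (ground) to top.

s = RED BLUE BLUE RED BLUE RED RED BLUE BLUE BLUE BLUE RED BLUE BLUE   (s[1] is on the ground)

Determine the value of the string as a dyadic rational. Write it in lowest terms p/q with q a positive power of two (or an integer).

edge 1 of 14 (RED): { · | 0 } -> -1
edge 2 of 14 (BLUE): { -1 | 0 } -> -1/2
edge 3 of 14 (BLUE): { -1 -1/2 | 0 } -> -1/4
edge 4 of 14 (RED): { -1 -1/2 | -1/4 0 } -> -3/8
edge 5 of 14 (BLUE): { -1 -1/2 -3/8 | -1/4 0 } -> -5/16
edge 6 of 14 (RED): { -1 -1/2 -3/8 | -5/16 -1/4 0 } -> -11/32
edge 7 of 14 (RED): { -1 -1/2 -3/8 | -11/32 -5/16 -1/4 0 } -> -23/64
edge 8 of 14 (BLUE): { -1 -1/2 -3/8 -23/64 | -11/32 -5/16 -1/4 0 } -> -45/128
edge 9 of 14 (BLUE): { -1 -1/2 -3/8 -23/64 -45/128 | -11/32 -5/16 -1/4 0 } -> -89/256
edge 10 of 14 (BLUE): { -1 -1/2 -3/8 -23/64 -45/128 -89/256 | -11/32 -5/16 -1/4 0 } -> -177/512
edge 11 of 14 (BLUE): { -1 -1/2 -3/8 -23/64 -45/128 -89/256 -177/512 | -11/32 -5/16 -1/4 0 } -> -353/1024
edge 12 of 14 (RED): { -1 -1/2 -3/8 -23/64 -45/128 -89/256 -177/512 | -353/1024 -11/32 -5/16 -1/4 0 } -> -707/2048
edge 13 of 14 (BLUE): { -1 -1/2 -3/8 -23/64 -45/128 -89/256 -177/512 -707/2048 | -353/1024 -11/32 -5/16 -1/4 0 } -> -1413/4096
edge 14 of 14 (BLUE): { -1 -1/2 -3/8 -23/64 -45/128 -89/256 -177/512 -707/2048 -1413/4096 | -353/1024 -11/32 -5/16 -1/4 0 } -> -2825/8192

-2825/8192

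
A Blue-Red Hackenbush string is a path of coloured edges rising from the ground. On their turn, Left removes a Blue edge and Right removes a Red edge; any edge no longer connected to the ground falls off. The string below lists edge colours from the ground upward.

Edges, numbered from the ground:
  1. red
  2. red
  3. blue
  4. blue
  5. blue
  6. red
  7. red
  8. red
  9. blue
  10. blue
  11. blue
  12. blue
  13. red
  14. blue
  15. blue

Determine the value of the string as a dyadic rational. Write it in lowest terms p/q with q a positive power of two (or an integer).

Recurse on prefixes of the 15-edge string red red blue blue blue red red red blue blue blue blue red blue blue:
edge 1 of 15 (red): { none | 0 } = -1
edge 2 of 15 (red): { none | -1; 0 } = -2
edge 3 of 15 (blue): { -2 | -1; 0 } = -3/2
edge 4 of 15 (blue): { -2; -3/2 | -1; 0 } = -5/4
edge 5 of 15 (blue): { -2; -3/2; -5/4 | -1; 0 } = -9/8
edge 6 of 15 (red): { -2; -3/2; -5/4 | -9/8; -1; 0 } = -19/16
edge 7 of 15 (red): { -2; -3/2; -5/4 | -19/16; -9/8; -1; 0 } = -39/32
edge 8 of 15 (red): { -2; -3/2; -5/4 | -39/32; -19/16; -9/8; -1; 0 } = -79/64
edge 9 of 15 (blue): { -2; -3/2; -5/4; -79/64 | -39/32; -19/16; -9/8; -1; 0 } = -157/128
edge 10 of 15 (blue): { -2; -3/2; -5/4; -79/64; -157/128 | -39/32; -19/16; -9/8; -1; 0 } = -313/256
edge 11 of 15 (blue): { -2; -3/2; -5/4; -79/64; -157/128; -313/256 | -39/32; -19/16; -9/8; -1; 0 } = -625/512
edge 12 of 15 (blue): { -2; -3/2; -5/4; -79/64; -157/128; -313/256; -625/512 | -39/32; -19/16; -9/8; -1; 0 } = -1249/1024
edge 13 of 15 (red): { -2; -3/2; -5/4; -79/64; -157/128; -313/256; -625/512 | -1249/1024; -39/32; -19/16; -9/8; -1; 0 } = -2499/2048
edge 14 of 15 (blue): { -2; -3/2; -5/4; -79/64; -157/128; -313/256; -625/512; -2499/2048 | -1249/1024; -39/32; -19/16; -9/8; -1; 0 } = -4997/4096
edge 15 of 15 (blue): { -2; -3/2; -5/4; -79/64; -157/128; -313/256; -625/512; -2499/2048; -4997/4096 | -1249/1024; -39/32; -19/16; -9/8; -1; 0 } = -9993/8192

-9993/8192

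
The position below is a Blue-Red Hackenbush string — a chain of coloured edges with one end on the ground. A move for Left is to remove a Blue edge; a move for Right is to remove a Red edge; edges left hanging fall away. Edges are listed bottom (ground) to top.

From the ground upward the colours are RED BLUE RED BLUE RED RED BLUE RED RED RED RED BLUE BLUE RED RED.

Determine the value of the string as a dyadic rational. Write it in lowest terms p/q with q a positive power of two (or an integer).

-11751/16384

Recurse on prefixes of the 15-edge string RED BLUE RED BLUE RED RED BLUE RED RED RED RED BLUE BLUE RED RED:
value(R) = { · | 0 } → -1
value(RB) = { -1 | 0 } → -1/2
value(RBR) = { -1 | -1/2; 0 } → -3/4
value(RBRB) = { -1; -3/4 | -1/2; 0 } → -5/8
value(RBRBR) = { -1; -3/4 | -5/8; -1/2; 0 } → -11/16
value(RBRBRR) = { -1; -3/4 | -11/16; -5/8; -1/2; 0 } → -23/32
value(RBRBRRB) = { -1; -3/4; -23/32 | -11/16; -5/8; -1/2; 0 } → -45/64
value(RBRBRRBR) = { -1; -3/4; -23/32 | -45/64; -11/16; -5/8; -1/2; 0 } → -91/128
value(RBRBRRBRR) = { -1; -3/4; -23/32 | -91/128; -45/64; -11/16; -5/8; -1/2; 0 } → -183/256
value(RBRBRRBRRR) = { -1; -3/4; -23/32 | -183/256; -91/128; -45/64; -11/16; -5/8; -1/2; 0 } → -367/512
value(RBRBRRBRRRR) = { -1; -3/4; -23/32 | -367/512; -183/256; -91/128; -45/64; -11/16; -5/8; -1/2; 0 } → -735/1024
value(RBRBRRBRRRRB) = { -1; -3/4; -23/32; -735/1024 | -367/512; -183/256; -91/128; -45/64; -11/16; -5/8; -1/2; 0 } → -1469/2048
value(RBRBRRBRRRRBB) = { -1; -3/4; -23/32; -735/1024; -1469/2048 | -367/512; -183/256; -91/128; -45/64; -11/16; -5/8; -1/2; 0 } → -2937/4096
value(RBRBRRBRRRRBBR) = { -1; -3/4; -23/32; -735/1024; -1469/2048 | -2937/4096; -367/512; -183/256; -91/128; -45/64; -11/16; -5/8; -1/2; 0 } → -5875/8192
value(RBRBRRBRRRRBBRR) = { -1; -3/4; -23/32; -735/1024; -1469/2048 | -5875/8192; -2937/4096; -367/512; -183/256; -91/128; -45/64; -11/16; -5/8; -1/2; 0 } → -11751/16384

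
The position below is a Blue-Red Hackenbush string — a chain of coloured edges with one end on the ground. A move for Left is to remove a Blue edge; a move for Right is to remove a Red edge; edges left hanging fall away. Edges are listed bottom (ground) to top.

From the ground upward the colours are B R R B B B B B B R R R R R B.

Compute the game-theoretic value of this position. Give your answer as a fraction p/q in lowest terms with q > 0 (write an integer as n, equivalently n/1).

8067/16384

1 of 15 · B · max L 0 · min R +∞ ⇒ 1
2 of 15 · BR · max L 0 · min R 1 ⇒ 1/2
3 of 15 · BRR · max L 0 · min R 1/2 ⇒ 1/4
4 of 15 · BRRB · max L 1/4 · min R 1/2 ⇒ 3/8
5 of 15 · BRRBB · max L 3/8 · min R 1/2 ⇒ 7/16
6 of 15 · BRRBBB · max L 7/16 · min R 1/2 ⇒ 15/32
7 of 15 · BRRBBBB · max L 15/32 · min R 1/2 ⇒ 31/64
8 of 15 · BRRBBBBB · max L 31/64 · min R 1/2 ⇒ 63/128
9 of 15 · BRRBBBBBB · max L 63/128 · min R 1/2 ⇒ 127/256
10 of 15 · BRRBBBBBBR · max L 63/128 · min R 127/256 ⇒ 253/512
11 of 15 · BRRBBBBBBRR · max L 63/128 · min R 253/512 ⇒ 505/1024
12 of 15 · BRRBBBBBBRRR · max L 63/128 · min R 505/1024 ⇒ 1009/2048
13 of 15 · BRRBBBBBBRRRR · max L 63/128 · min R 1009/2048 ⇒ 2017/4096
14 of 15 · BRRBBBBBBRRRRR · max L 63/128 · min R 2017/4096 ⇒ 4033/8192
15 of 15 · BRRBBBBBBRRRRRB · max L 4033/8192 · min R 2017/4096 ⇒ 8067/16384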